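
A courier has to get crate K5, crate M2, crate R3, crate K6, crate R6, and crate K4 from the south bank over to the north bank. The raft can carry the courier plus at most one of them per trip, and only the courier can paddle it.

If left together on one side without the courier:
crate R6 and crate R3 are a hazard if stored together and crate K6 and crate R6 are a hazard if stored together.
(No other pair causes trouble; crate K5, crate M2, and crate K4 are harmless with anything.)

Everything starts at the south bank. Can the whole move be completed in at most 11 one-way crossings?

Counting alone: the courier can take at most 1 across per trip to the north bank, so moving all 6 needs at least 6 loaded trips out, with a return between consecutive ones — at least 11 crossings.
The safety rule pushes this higher. Following every safe sequence of crossings, the most of the 6 that can be at the north bank as the raft arrives there on crossing 11 is 5 — never all 6.
So the move cannot be finished within 11 crossings. (The shortest complete plan takes 13:)
1. Courier goes to the north bank with crate R6.
2. Courier goes back to the south bank alone.
3. Courier goes to the north bank with crate K5.
4. Courier goes back to the south bank alone.
5. Courier goes to the north bank with crate M2.
6. Courier goes back to the south bank alone.
7. Courier goes to the north bank with crate R3.
8. Courier goes back to the south bank with crate R6.
9. Courier goes to the north bank with crate K6.
10. Courier goes back to the south bank alone.
11. Courier goes to the north bank with crate K4.
12. Courier goes back to the south bank alone.
13. Courier goes to the north bank with crate R6.

No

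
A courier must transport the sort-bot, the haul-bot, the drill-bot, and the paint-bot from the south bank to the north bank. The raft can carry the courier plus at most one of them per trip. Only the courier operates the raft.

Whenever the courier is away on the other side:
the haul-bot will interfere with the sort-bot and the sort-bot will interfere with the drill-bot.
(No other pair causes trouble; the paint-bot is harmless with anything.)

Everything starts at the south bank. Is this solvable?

Yes

1. Courier goes to the north bank with the sort-bot.  [the south bank: the drill-bot, the haul-bot, the paint-bot | the north bank: the sort-bot]
2. Courier goes back to the south bank alone.  [the south bank: the drill-bot, the haul-bot, the paint-bot | the north bank: the sort-bot]
3. Courier goes to the north bank with the haul-bot.  [the south bank: the drill-bot, the paint-bot | the north bank: the haul-bot, the sort-bot]
4. Courier goes back to the south bank with the sort-bot.  [the south bank: the drill-bot, the paint-bot, the sort-bot | the north bank: the haul-bot]
5. Courier goes to the north bank with the drill-bot.  [the south bank: the paint-bot, the sort-bot | the north bank: the drill-bot, the haul-bot]
6. Courier goes back to the south bank alone.  [the south bank: the paint-bot, the sort-bot | the north bank: the drill-bot, the haul-bot]
7. Courier goes to the north bank with the paint-bot.  [the south bank: the sort-bot | the north bank: the drill-bot, the haul-bot, the paint-bot]
8. Courier goes back to the south bank alone.  [the south bank: the sort-bot | the north bank: the drill-bot, the haul-bot, the paint-bot]
9. Courier goes to the north bank with the sort-bot.  [the south bank: — | the north bank: the drill-bot, the haul-bot, the paint-bot, the sort-bot]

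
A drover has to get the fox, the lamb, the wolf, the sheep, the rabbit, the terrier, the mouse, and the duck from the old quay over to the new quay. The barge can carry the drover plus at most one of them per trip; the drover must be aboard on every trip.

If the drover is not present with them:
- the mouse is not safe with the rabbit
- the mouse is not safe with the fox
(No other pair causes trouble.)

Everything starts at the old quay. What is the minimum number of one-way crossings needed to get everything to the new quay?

Counting alone: the drover can take at most 1 across per trip to the new quay, so moving all 8 needs at least 8 loaded trips out, with a return between consecutive ones — at least 15 crossings.
The safety rule pushes this higher. Following every safe sequence of crossings, the most of the 8 that can be at the new quay as the barge arrives there on crossing 15 is 7 — never all 8.
So no plan with fewer than 17 crossings exists, and this one achieves 17:
1. Drover goes to the new quay with the mouse.  [the old quay: the duck, the fox, the lamb, the rabbit, the sheep, the terrier, the wolf | the new quay: the mouse]
2. Drover goes back to the old quay alone.  [the old quay: the duck, the fox, the lamb, the rabbit, the sheep, the terrier, the wolf | the new quay: the mouse]
3. Drover goes to the new quay with the fox.  [the old quay: the duck, the lamb, the rabbit, the sheep, the terrier, the wolf | the new quay: the fox, the mouse]
4. Drover goes back to the old quay with the mouse.  [the old quay: the duck, the lamb, the mouse, the rabbit, the sheep, the terrier, the wolf | the new quay: the fox]
5. Drover goes to the new quay with the rabbit.  [the old quay: the duck, the lamb, the mouse, the sheep, the terrier, the wolf | the new quay: the fox, the rabbit]
6. Drover goes back to the old quay alone.  [the old quay: the duck, the lamb, the mouse, the sheep, the terrier, the wolf | the new quay: the fox, the rabbit]
7. Drover goes to the new quay with the lamb.  [the old quay: the duck, the mouse, the sheep, the terrier, the wolf | the new quay: the fox, the lamb, the rabbit]
8. Drover goes back to the old quay alone.  [the old quay: the duck, the mouse, the sheep, the terrier, the wolf | the new quay: the fox, the lamb, the rabbit]
9. Drover goes to the new quay with the wolf.  [the old quay: the duck, the mouse, the sheep, the terrier | the new quay: the fox, the lamb, the rabbit, the wolf]
10. Drover goes back to the old quay alone.  [the old quay: the duck, the mouse, the sheep, the terrier | the new quay: the fox, the lamb, the rabbit, the wolf]
11. Drover goes to the new quay with the sheep.  [the old quay: the duck, the mouse, the terrier | the new quay: the fox, the lamb, the rabbit, the sheep, the wolf]
12. Drover goes back to the old quay alone.  [the old quay: the duck, the mouse, the terrier | the new quay: the fox, the lamb, the rabbit, the sheep, the wolf]
13. Drover goes to the new quay with the terrier.  [the old quay: the duck, the mouse | the new quay: the fox, the lamb, the rabbit, the sheep, the terrier, the wolf]
14. Drover goes back to the old quay alone.  [the old quay: the duck, the mouse | the new quay: the fox, the lamb, the rabbit, the sheep, the terrier, the wolf]
15. Drover goes to the new quay with the duck.  [the old quay: the mouse | the new quay: the duck, the fox, the lamb, the rabbit, the sheep, the terrier, the wolf]
16. Drover goes back to the old quay alone.  [the old quay: the mouse | the new quay: the duck, the fox, the lamb, the rabbit, the sheep, the terrier, the wolf]
17. Drover goes to the new quay with the mouse.  [the old quay: — | the new quay: the duck, the fox, the lamb, the mouse, the rabbit, the sheep, the terrier, the wolf]

17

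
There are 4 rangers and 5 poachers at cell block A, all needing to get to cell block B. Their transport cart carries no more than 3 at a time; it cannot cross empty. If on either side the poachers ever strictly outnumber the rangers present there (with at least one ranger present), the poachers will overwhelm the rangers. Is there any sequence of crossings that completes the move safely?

The poachers already outnumber the rangers at cell block A before anyone moves, so the starting position itself is disallowed.

No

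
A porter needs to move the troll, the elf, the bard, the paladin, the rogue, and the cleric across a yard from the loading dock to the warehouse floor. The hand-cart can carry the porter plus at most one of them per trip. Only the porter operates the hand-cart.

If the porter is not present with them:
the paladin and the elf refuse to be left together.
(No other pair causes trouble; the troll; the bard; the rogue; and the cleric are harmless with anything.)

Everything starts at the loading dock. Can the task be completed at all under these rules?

1. Porter goes to the warehouse floor with the elf.
2. Porter goes back to the loading dock alone.
3. Porter goes to the warehouse floor with the troll.
4. Porter goes back to the loading dock alone.
5. Porter goes to the warehouse floor with the bard.
6. Porter goes back to the loading dock alone.
7. Porter goes to the warehouse floor with the rogue.
8. Porter goes back to the loading dock alone.
9. Porter goes to the warehouse floor with the cleric.
10. Porter goes back to the loading dock alone.
11. Porter goes to the warehouse floor with the paladin.

Yes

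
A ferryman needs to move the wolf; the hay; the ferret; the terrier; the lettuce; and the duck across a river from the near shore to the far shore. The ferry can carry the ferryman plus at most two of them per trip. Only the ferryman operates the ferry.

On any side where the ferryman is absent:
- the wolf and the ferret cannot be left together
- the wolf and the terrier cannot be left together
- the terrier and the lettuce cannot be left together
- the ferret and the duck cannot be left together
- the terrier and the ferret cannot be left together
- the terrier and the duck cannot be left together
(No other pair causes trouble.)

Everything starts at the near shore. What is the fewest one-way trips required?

9

Counting alone: the ferryman can take at most 2 across per trip to the far shore, so moving all 6 needs at least 3 loaded trips out, with a return between consecutive ones — at least 5 crossings.
The safety rule pushes this higher. Following every safe sequence of crossings, the most of the 6 that can be at the far shore as the ferry arrives there on crossings 5, 7 is 4, 5 respectively — never all 6.
So no plan with fewer than 9 crossings exists, and this one achieves 9:
1. Ferryman goes to the far shore with the ferret and the terrier.
2. Ferryman goes back to the near shore with the ferret.
3. Ferryman goes to the far shore with the duck and the wolf.
4. Ferryman goes back to the near shore with the terrier.
5. Ferryman goes to the far shore with the hay and the terrier.
6. Ferryman goes back to the near shore with the terrier.
7. Ferryman goes to the far shore with the ferret and the lettuce.
8. Ferryman goes back to the near shore with the ferret.
9. Ferryman goes to the far shore with the ferret and the terrier.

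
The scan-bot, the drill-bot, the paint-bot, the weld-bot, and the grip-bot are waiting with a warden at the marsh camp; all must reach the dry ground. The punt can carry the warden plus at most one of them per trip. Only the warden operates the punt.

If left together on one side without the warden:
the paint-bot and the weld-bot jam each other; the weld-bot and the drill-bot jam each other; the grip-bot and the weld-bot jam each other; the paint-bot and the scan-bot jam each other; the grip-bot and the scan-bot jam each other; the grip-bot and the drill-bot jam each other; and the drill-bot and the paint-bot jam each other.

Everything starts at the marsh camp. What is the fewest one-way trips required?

Whatever the first load, the items left behind include a forbidden pair without the warden. No opening move is safe, so no plan exists.

impossible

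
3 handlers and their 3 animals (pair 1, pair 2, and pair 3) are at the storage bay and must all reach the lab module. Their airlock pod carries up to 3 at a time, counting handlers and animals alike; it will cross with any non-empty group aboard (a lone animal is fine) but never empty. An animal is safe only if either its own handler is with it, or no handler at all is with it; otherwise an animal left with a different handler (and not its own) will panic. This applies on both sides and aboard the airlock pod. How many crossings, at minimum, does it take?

5

Counting alone: each trip to the lab module takes at most 3 across and each return brings at least 1 back, so after t trips out (and t−1 returns) at most 3t − (t−1) of the 6 are across; that first reaches 6 at t = 3, so at least 5 crossings are needed.
The plan below uses exactly 5 crossings, so it is optimal:
1. animal 1 and handler 1 cross → the lab module.
2. handler 1 crosses ← the storage bay.
3. handler 1, handler 2, and handler 3 cross → the lab module.
4. animal 1 crosses ← the storage bay.
5. animal 1, animal 2, and animal 3 cross → the lab module.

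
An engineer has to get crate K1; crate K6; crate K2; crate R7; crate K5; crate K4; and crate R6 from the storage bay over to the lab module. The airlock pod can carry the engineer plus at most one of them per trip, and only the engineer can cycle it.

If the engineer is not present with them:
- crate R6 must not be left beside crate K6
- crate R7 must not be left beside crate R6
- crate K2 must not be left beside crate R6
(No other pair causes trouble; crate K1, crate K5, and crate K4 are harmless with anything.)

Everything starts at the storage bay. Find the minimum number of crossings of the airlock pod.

Following every safe sequence of crossings from the start, the most of the 7 that can be at the lab module as the airlock pod arrives there on crossings 1, 3, 5, 7, 9 is 1, 2, 3, 4, 5 respectively; the best ever achieved is 5 of 7.
From crossing 11 on, no configuration arises that was not already reachable earlier: only 72 distinct safe configurations (who is on which side, and where the airlock pod is) can ever be reached, none of them has everyone across, and every continuation just revisits them. So no valid plan exists.

impossible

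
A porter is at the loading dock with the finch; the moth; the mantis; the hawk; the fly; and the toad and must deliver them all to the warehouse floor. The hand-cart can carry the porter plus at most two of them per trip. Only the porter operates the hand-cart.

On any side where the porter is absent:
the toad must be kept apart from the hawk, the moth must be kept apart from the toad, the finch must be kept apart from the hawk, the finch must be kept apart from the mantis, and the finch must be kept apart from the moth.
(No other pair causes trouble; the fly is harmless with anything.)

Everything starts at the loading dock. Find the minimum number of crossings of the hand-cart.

7

Counting alone: the porter can take at most 2 across per trip to the warehouse floor, so moving all 6 needs at least 3 loaded trips out, with a return between consecutive ones — at least 5 crossings.
The safety rule pushes this higher. Following every safe sequence of crossings, the most of the 6 that can be at the warehouse floor as the hand-cart arrives there on crossing 5 is 5 — never all 6.
So no plan with fewer than 7 crossings exists, and this one achieves 7:
1. Porter goes to the warehouse floor with the finch and the toad.
2. Porter goes back to the loading dock alone.
3. Porter goes to the warehouse floor with the mantis and the moth.
4. Porter goes back to the loading dock with the finch and the toad.
5. Porter goes to the warehouse floor with the fly and the hawk.
6. Porter goes back to the loading dock alone.
7. Porter goes to the warehouse floor with the finch and the toad.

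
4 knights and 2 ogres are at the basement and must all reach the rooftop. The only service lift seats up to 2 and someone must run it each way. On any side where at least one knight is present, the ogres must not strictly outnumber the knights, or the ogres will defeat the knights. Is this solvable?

1. 2 ogres → the rooftop.  (the basement: 4K 0O; the rooftop: 0K 2O)
2. 1 ogre ← the basement.  (the basement: 4K 1O; the rooftop: 0K 1O)
3. 2 knights → the rooftop.  (the basement: 2K 1O; the rooftop: 2K 1O)
4. 1 ogre ← the basement.  (the basement: 2K 2O; the rooftop: 2K 0O)
5. 2 ogres → the rooftop.  (the basement: 2K 0O; the rooftop: 2K 2O)
6. 1 ogre ← the basement.  (the basement: 2K 1O; the rooftop: 2K 1O)
7. 1 knight and 1 ogre → the rooftop.  (the basement: 1K 0O; the rooftop: 3K 2O)
8. 1 ogre ← the basement.  (the basement: 1K 1O; the rooftop: 3K 1O)
9. 1 knight and 1 ogre → the rooftop.  (the basement: 0K 0O; the rooftop: 4K 2O)

Yes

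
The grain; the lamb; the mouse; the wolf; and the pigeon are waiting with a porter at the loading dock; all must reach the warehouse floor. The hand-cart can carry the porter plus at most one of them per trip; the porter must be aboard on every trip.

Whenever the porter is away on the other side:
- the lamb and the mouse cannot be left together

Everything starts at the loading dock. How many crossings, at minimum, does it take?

9

Counting alone: the porter can take at most 1 across per trip to the warehouse floor, so moving all 5 needs at least 5 loaded trips out, with a return between consecutive ones — at least 9 crossings.
The plan below uses exactly 9 crossings, so it is optimal:
1. Porter goes to the warehouse floor with the lamb.
2. Porter goes back to the loading dock alone.
3. Porter goes to the warehouse floor with the grain.
4. Porter goes back to the loading dock alone.
5. Porter goes to the warehouse floor with the wolf.
6. Porter goes back to the loading dock alone.
7. Porter goes to the warehouse floor with the pigeon.
8. Porter goes back to the loading dock alone.
9. Porter goes to the warehouse floor with the mouse.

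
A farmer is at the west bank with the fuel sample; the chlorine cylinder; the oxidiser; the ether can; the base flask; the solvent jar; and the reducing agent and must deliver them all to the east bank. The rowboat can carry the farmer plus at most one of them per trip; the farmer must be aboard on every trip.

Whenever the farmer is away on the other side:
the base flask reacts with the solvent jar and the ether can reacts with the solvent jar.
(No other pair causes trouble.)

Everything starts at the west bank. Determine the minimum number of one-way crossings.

Counting alone: the farmer can take at most 1 across per trip to the east bank, so moving all 7 needs at least 7 loaded trips out, with a return between consecutive ones — at least 13 crossings.
The safety rule pushes this higher. Following every safe sequence of crossings, the most of the 7 that can be at the east bank as the rowboat arrives there on crossing 13 is 6 — never all 7.
So no plan with fewer than 15 crossings exists, and this one achieves 15:
1. Farmer goes to the east bank with the solvent jar.
2. Farmer goes back to the west bank alone.
3. Farmer goes to the east bank with the fuel sample.
4. Farmer goes back to the west bank alone.
5. Farmer goes to the east bank with the chlorine cylinder.
6. Farmer goes back to the west bank alone.
7. Farmer goes to the east bank with the oxidiser.
8. Farmer goes back to the west bank alone.
9. Farmer goes to the east bank with the ether can.
10. Farmer goes back to the west bank with the solvent jar.
11. Farmer goes to the east bank with the base flask.
12. Farmer goes back to the west bank alone.
13. Farmer goes to the east bank with the reducing agent.
14. Farmer goes back to the west bank alone.
15. Farmer goes to the east bank with the solvent jar.

15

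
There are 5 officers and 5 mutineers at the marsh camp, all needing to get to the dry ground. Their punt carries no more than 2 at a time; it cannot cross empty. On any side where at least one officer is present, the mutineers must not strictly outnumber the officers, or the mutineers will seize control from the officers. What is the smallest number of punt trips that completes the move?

impossible

Following every safe sequence of crossings from the start, the most of the 10 that can be at the dry ground as the punt arrives there on crossings 1, 3, 5, 7 is 2, 3, 4, 5 respectively; the best ever achieved is 5 of 10.
From crossing 9 on, no configuration arises that was not already reachable earlier: only 13 distinct safe configurations (who is on which side, and where the punt is) can ever be reached, none of them has everyone across, and every continuation just revisits them. They are: 0 officers + 0 mutineers across (punt back at the start); 0 officers + 1 mutineer across (punt there); 0 officers + 1 mutineer across (punt back at the start); 0 officers + 2 mutineers across (punt there); 0 officers + 2 mutineers across (punt back at the start); 0 officers + 3 mutineers across (punt there); 0 officers + 3 mutineers across (punt back at the start); 0 officers + 4 mutineers across (punt there); 0 officers + 4 mutineers across (punt back at the start); 0 officers + 5 mutineers across (punt there); 1 officer + 1 mutineer across (punt there); 1 officer + 1 mutineer across (punt back at the start); 2 officers + 2 mutineers across (punt there). So no valid plan exists.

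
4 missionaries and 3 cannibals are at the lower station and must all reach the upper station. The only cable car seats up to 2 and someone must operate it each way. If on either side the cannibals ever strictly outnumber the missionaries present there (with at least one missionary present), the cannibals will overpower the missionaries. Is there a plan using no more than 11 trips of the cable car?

Yes

Yes — this plan uses 11 crossings (≤ 11):
1. 2 cannibals → the upper station.  (the lower station: 4M 1C; the upper station: 0M 2C)
2. 1 cannibal ← the lower station.  (the lower station: 4M 2C; the upper station: 0M 1C)
3. 2 cannibals → the upper station.  (the lower station: 4M 0C; the upper station: 0M 3C)
4. 1 cannibal ← the lower station.  (the lower station: 4M 1C; the upper station: 0M 2C)
5. 2 missionaries → the upper station.  (the lower station: 2M 1C; the upper station: 2M 2C)
6. 1 cannibal ← the lower station.  (the lower station: 2M 2C; the upper station: 2M 1C)
7. 1 missionary and 1 cannibal → the upper station.  (the lower station: 1M 1C; the upper station: 3M 2C)
8. 1 missionary ← the lower station.  (the lower station: 2M 1C; the upper station: 2M 2C)
9. 1 missionary and 1 cannibal → the upper station.  (the lower station: 1M 0C; the upper station: 3M 3C)
10. 1 cannibal ← the lower station.  (the lower station: 1M 1C; the upper station: 3M 2C)
11. 1 missionary and 1 cannibal → the upper station.  (the lower station: 0M 0C; the upper station: 4M 3C)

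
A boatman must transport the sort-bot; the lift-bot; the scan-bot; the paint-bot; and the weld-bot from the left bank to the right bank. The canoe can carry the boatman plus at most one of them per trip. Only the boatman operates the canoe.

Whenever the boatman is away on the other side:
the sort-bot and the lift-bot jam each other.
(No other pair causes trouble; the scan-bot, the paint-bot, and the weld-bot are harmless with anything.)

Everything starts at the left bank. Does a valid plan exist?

1. Boatman goes to the right bank with the sort-bot.  [the left bank: the lift-bot, the paint-bot, the scan-bot, the weld-bot | the right bank: the sort-bot]
2. Boatman goes back to the left bank alone.  [the left bank: the lift-bot, the paint-bot, the scan-bot, the weld-bot | the right bank: the sort-bot]
3. Boatman goes to the right bank with the scan-bot.  [the left bank: the lift-bot, the paint-bot, the weld-bot | the right bank: the scan-bot, the sort-bot]
4. Boatman goes back to the left bank alone.  [the left bank: the lift-bot, the paint-bot, the weld-bot | the right bank: the scan-bot, the sort-bot]
5. Boatman goes to the right bank with the paint-bot.  [the left bank: the lift-bot, the weld-bot | the right bank: the paint-bot, the scan-bot, the sort-bot]
6. Boatman goes back to the left bank alone.  [the left bank: the lift-bot, the weld-bot | the right bank: the paint-bot, the scan-bot, the sort-bot]
7. Boatman goes to the right bank with the weld-bot.  [the left bank: the lift-bot | the right bank: the paint-bot, the scan-bot, the sort-bot, the weld-bot]
8. Boatman goes back to the left bank alone.  [the left bank: the lift-bot | the right bank: the paint-bot, the scan-bot, the sort-bot, the weld-bot]
9. Boatman goes to the right bank with the lift-bot.  [the left bank: — | the right bank: the lift-bot, the paint-bot, the scan-bot, the sort-bot, the weld-bot]

Yes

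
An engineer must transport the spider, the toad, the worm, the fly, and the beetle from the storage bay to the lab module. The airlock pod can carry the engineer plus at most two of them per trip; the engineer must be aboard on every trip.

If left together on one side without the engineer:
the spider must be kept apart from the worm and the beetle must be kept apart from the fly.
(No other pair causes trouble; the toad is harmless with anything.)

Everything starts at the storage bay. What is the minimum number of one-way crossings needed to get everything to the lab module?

Counting alone: the engineer can take at most 2 across per trip to the lab module, so moving all 5 needs at least 3 loaded trips out, with a return between consecutive ones — at least 5 crossings.
The plan below uses exactly 5 crossings, so it is optimal:
1. Engineer goes to the lab module with the fly and the spider.
2. Engineer goes back to the storage bay alone.
3. Engineer goes to the lab module with the toad.
4. Engineer goes back to the storage bay alone.
5. Engineer goes to the lab module with the beetle and the worm.

5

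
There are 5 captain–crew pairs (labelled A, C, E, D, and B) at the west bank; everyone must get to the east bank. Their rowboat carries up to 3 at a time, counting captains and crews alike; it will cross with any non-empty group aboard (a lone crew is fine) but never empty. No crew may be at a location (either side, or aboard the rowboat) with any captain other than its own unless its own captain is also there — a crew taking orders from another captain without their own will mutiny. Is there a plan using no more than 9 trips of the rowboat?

No

Counting alone: each trip to the east bank takes at most 3 across and each return brings at least 1 back, so after t trips out (and t−1 returns) at most 3t − (t−1) of the 10 are across; that first reaches 10 at t = 5, so at least 9 crossings are needed.
The safety rule pushes this higher. Following every safe sequence of crossings, the most of the 10 that can be at the east bank as the rowboat arrives there on crossing 9 is 9 — never all 10.
So the move cannot be finished within 9 crossings. (The shortest complete plan takes 11:)
1. captain A and crew A cross → the east bank.
2. captain A crosses ← the west bank.
3. crew C, crew D, and crew E cross → the east bank.
4. crew A crosses ← the west bank.
5. captain C, captain D, and captain E cross → the east bank.
6. captain C and crew C cross ← the west bank.
7. captain A, captain B, and captain C cross → the east bank.
8. crew E crosses ← the west bank.
9. crew A and crew C cross → the east bank.
10. crew A crosses ← the west bank.
11. crew A, crew B, and crew E cross → the east bank.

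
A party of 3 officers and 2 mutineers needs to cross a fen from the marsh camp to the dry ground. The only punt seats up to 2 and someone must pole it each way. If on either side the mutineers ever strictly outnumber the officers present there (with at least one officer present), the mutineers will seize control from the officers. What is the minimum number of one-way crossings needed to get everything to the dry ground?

Counting alone: each trip to the dry ground takes at most 2 across and each return brings at least 1 back, so after t trips out (and t−1 returns) at most 2t − (t−1) of the 5 are across; that first reaches 5 at t = 4, so at least 7 crossings are needed.
The plan below uses exactly 7 crossings, so it is optimal:
1. 2 mutineers → the dry ground.  (the marsh camp: 3O 0M; the dry ground: 0O 2M)
2. 1 mutineer ← the marsh camp.  (the marsh camp: 3O 1M; the dry ground: 0O 1M)
3. 2 officers → the dry ground.  (the marsh camp: 1O 1M; the dry ground: 2O 1M)
4. 1 officer ← the marsh camp.  (the marsh camp: 2O 1M; the dry ground: 1O 1M)
5. 1 officer and 1 mutineer → the dry ground.  (the marsh camp: 1O 0M; the dry ground: 2O 2M)
6. 1 mutineer ← the marsh camp.  (the marsh camp: 1O 1M; the dry ground: 2O 1M)
7. 1 officer and 1 mutineer → the dry ground.  (the marsh camp: 0O 0M; the dry ground: 3O 2M)

7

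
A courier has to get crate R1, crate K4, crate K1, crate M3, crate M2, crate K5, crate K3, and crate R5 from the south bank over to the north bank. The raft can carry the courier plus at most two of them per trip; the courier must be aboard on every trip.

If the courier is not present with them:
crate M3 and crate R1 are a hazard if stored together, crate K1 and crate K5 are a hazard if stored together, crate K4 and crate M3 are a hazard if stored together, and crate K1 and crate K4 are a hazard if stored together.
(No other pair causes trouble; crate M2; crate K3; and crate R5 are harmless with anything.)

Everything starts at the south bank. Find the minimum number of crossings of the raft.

9

Counting alone: the courier can take at most 2 across per trip to the north bank, so moving all 8 needs at least 4 loaded trips out, with a return between consecutive ones — at least 7 crossings.
The safety rule pushes this higher. Following every safe sequence of crossings, the most of the 8 that can be at the north bank as the raft arrives there on crossing 7 is 7 — never all 8.
So no plan with fewer than 9 crossings exists, and this one achieves 9:
1. Courier goes to the north bank with crate K1 and crate M3.  [the south bank: crate K3, crate K4, crate K5, crate M2, crate R1, crate R5 | the north bank: crate K1, crate M3]
2. Courier goes back to the south bank alone.  [the south bank: crate K3, crate K4, crate K5, crate M2, crate R1, crate R5 | the north bank: crate K1, crate M3]
3. Courier goes to the north bank with crate K4 and crate R1.  [the south bank: crate K3, crate K5, crate M2, crate R5 | the north bank: crate K1, crate K4, crate M3, crate R1]
4. Courier goes back to the south bank with crate K1 and crate M3.  [the south bank: crate K1, crate K3, crate K5, crate M2, crate M3, crate R5 | the north bank: crate K4, crate R1]
5. Courier goes to the north bank with crate K5 and crate M2.  [the south bank: crate K1, crate K3, crate M3, crate R5 | the north bank: crate K4, crate K5, crate M2, crate R1]
6. Courier goes back to the south bank alone.  [the south bank: crate K1, crate K3, crate M3, crate R5 | the north bank: crate K4, crate K5, crate M2, crate R1]
7. Courier goes to the north bank with crate K3 and crate R5.  [the south bank: crate K1, crate M3 | the north bank: crate K3, crate K4, crate K5, crate M2, crate R1, crate R5]
8. Courier goes back to the south bank alone.  [the south bank: crate K1, crate M3 | the north bank: crate K3, crate K4, crate K5, crate M2, crate R1, crate R5]
9. Courier goes to the north bank with crate K1 and crate M3.  [the south bank: — | the north bank: crate K1, crate K3, crate K4, crate K5, crate M2, crate M3, crate R1, crate R5]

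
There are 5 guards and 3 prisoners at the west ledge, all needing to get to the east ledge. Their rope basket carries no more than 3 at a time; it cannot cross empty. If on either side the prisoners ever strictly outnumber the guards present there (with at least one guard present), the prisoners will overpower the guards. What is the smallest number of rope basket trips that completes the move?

Counting alone: each trip to the east ledge takes at most 3 across and each return brings at least 1 back, so after t trips out (and t−1 returns) at most 3t − (t−1) of the 8 are across; that first reaches 8 at t = 4, so at least 7 crossings are needed.
The plan below uses exactly 7 crossings, so it is optimal:
1. 2 prisoners → the east ledge.  (the west ledge: 5G 1P; the east ledge: 0G 2P)
2. 1 prisoner ← the west ledge.  (the west ledge: 5G 2P; the east ledge: 0G 1P)
3. 2 guards and 1 prisoner → the east ledge.  (the west ledge: 3G 1P; the east ledge: 2G 2P)
4. 1 prisoner ← the west ledge.  (the west ledge: 3G 2P; the east ledge: 2G 1P)
5. 1 guard and 2 prisoners → the east ledge.  (the west ledge: 2G 0P; the east ledge: 3G 3P)
6. 1 prisoner ← the west ledge.  (the west ledge: 2G 1P; the east ledge: 3G 2P)
7. 2 guards and 1 prisoner → the east ledge.  (the west ledge: 0G 0P; the east ledge: 5G 3P)

7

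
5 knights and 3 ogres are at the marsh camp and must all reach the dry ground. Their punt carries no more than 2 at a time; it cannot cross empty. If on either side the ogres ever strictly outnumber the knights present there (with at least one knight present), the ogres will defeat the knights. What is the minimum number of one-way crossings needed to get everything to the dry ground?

Counting alone: each trip to the dry ground takes at most 2 across and each return brings at least 1 back, so after t trips out (and t−1 returns) at most 2t − (t−1) of the 8 are across; that first reaches 8 at t = 7, so at least 13 crossings are needed.
The plan below uses exactly 13 crossings, so it is optimal:
1. 2 ogres → the dry ground.  (the marsh camp: 5K 1O; the dry ground: 0K 2O)
2. 1 ogre ← the marsh camp.  (the marsh camp: 5K 2O; the dry ground: 0K 1O)
3. 2 ogres → the dry ground.  (the marsh camp: 5K 0O; the dry ground: 0K 3O)
4. 1 ogre ← the marsh camp.  (the marsh camp: 5K 1O; the dry ground: 0K 2O)
5. 2 knights → the dry ground.  (the marsh camp: 3K 1O; the dry ground: 2K 2O)
6. 1 ogre ← the marsh camp.  (the marsh camp: 3K 2O; the dry ground: 2K 1O)
7. 1 knight and 1 ogre → the dry ground.  (the marsh camp: 2K 1O; the dry ground: 3K 2O)
8. 1 ogre ← the marsh camp.  (the marsh camp: 2K 2O; the dry ground: 3K 1O)
9. 2 ogres → the dry ground.  (the marsh camp: 2K 0O; the dry ground: 3K 3O)
10. 1 ogre ← the marsh camp.  (the marsh camp: 2K 1O; the dry ground: 3K 2O)
11. 1 knight and 1 ogre → the dry ground.  (the marsh camp: 1K 0O; the dry ground: 4K 3O)
12. 1 ogre ← the marsh camp.  (the marsh camp: 1K 1O; the dry ground: 4K 2O)
13. 1 knight and 1 ogre → the dry ground.  (the marsh camp: 0K 0O; the dry ground: 5K 3O)

13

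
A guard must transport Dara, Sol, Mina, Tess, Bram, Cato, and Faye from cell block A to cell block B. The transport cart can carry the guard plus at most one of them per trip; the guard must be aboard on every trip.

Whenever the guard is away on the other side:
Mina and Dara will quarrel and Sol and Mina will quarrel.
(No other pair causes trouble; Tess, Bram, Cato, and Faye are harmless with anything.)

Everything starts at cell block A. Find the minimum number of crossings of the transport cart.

Counting alone: the guard can take at most 1 across per trip to cell block B, so moving all 7 needs at least 7 loaded trips out, with a return between consecutive ones — at least 13 crossings.
The safety rule pushes this higher. Following every safe sequence of crossings, the most of the 7 that can be at cell block B as the transport cart arrives there on crossing 13 is 6 — never all 7.
So no plan with fewer than 15 crossings exists, and this one achieves 15:
1. Guard goes to cell block B with Mina.  [cell block A: Bram, Cato, Dara, Faye, Sol, Tess | cell block B: Mina]
2. Guard goes back to cell block A alone.  [cell block A: Bram, Cato, Dara, Faye, Sol, Tess | cell block B: Mina]
3. Guard goes to cell block B with Dara.  [cell block A: Bram, Cato, Faye, Sol, Tess | cell block B: Dara, Mina]
4. Guard goes back to cell block A with Mina.  [cell block A: Bram, Cato, Faye, Mina, Sol, Tess | cell block B: Dara]
5. Guard goes to cell block B with Sol.  [cell block A: Bram, Cato, Faye, Mina, Tess | cell block B: Dara, Sol]
6. Guard goes back to cell block A alone.  [cell block A: Bram, Cato, Faye, Mina, Tess | cell block B: Dara, Sol]
7. Guard goes to cell block B with Tess.  [cell block A: Bram, Cato, Faye, Mina | cell block B: Dara, Sol, Tess]
8. Guard goes back to cell block A alone.  [cell block A: Bram, Cato, Faye, Mina | cell block B: Dara, Sol, Tess]
9. Guard goes to cell block B with Bram.  [cell block A: Cato, Faye, Mina | cell block B: Bram, Dara, Sol, Tess]
10. Guard goes back to cell block A alone.  [cell block A: Cato, Faye, Mina | cell block B: Bram, Dara, Sol, Tess]
11. Guard goes to cell block B with Cato.  [cell block A: Faye, Mina | cell block B: Bram, Cato, Dara, Sol, Tess]
12. Guard goes back to cell block A alone.  [cell block A: Faye, Mina | cell block B: Bram, Cato, Dara, Sol, Tess]
13. Guard goes to cell block B with Faye.  [cell block A: Mina | cell block B: Bram, Cato, Dara, Faye, Sol, Tess]
14. Guard goes back to cell block A alone.  [cell block A: Mina | cell block B: Bram, Cato, Dara, Faye, Sol, Tess]
15. Guard goes to cell block B with Mina.  [cell block A: — | cell block B: Bram, Cato, Dara, Faye, Mina, Sol, Tess]

15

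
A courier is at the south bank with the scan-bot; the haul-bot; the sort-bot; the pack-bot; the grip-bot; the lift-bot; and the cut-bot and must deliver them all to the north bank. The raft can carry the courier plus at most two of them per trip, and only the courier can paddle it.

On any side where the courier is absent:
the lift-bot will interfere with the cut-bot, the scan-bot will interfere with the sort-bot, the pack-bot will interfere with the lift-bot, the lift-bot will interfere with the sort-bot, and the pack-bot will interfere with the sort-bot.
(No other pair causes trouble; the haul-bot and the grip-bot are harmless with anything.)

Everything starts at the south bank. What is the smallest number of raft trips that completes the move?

11

Counting alone: the courier can take at most 2 across per trip to the north bank, so moving all 7 needs at least 4 loaded trips out, with a return between consecutive ones — at least 7 crossings.
The safety rule pushes this higher. Following every safe sequence of crossings, the most of the 7 that can be at the north bank as the raft arrives there on crossings 7, 9 is 5, 6 respectively — never all 7.
So no plan with fewer than 11 crossings exists, and this one achieves 11:
1. Courier goes to the north bank with the lift-bot and the sort-bot.
2. Courier goes back to the south bank with the sort-bot.
3. Courier goes to the north bank with the scan-bot and the sort-bot.
4. Courier goes back to the south bank with the sort-bot.
5. Courier goes to the north bank with the haul-bot and the sort-bot.
6. Courier goes back to the south bank with the sort-bot.
7. Courier goes to the north bank with the grip-bot and the sort-bot.
8. Courier goes back to the south bank with the sort-bot.
9. Courier goes to the north bank with the cut-bot and the pack-bot.
10. Courier goes back to the south bank with the lift-bot.
11. Courier goes to the north bank with the lift-bot and the sort-bot.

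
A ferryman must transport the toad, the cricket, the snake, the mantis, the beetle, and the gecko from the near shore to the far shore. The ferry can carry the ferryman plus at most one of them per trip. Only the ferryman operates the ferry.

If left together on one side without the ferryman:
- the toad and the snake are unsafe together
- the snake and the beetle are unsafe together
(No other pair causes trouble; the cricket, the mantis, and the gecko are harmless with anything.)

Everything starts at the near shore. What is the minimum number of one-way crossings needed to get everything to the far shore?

13

Counting alone: the ferryman can take at most 1 across per trip to the far shore, so moving all 6 needs at least 6 loaded trips out, with a return between consecutive ones — at least 11 crossings.
The safety rule pushes this higher. Following every safe sequence of crossings, the most of the 6 that can be at the far shore as the ferry arrives there on crossing 11 is 5 — never all 6.
So no plan with fewer than 13 crossings exists, and this one achieves 13:
1. Ferryman goes to the far shore with the snake.  [the near shore: the beetle, the cricket, the gecko, the mantis, the toad | the far shore: the snake]
2. Ferryman goes back to the near shore alone.  [the near shore: the beetle, the cricket, the gecko, the mantis, the toad | the far shore: the snake]
3. Ferryman goes to the far shore with the toad.  [the near shore: the beetle, the cricket, the gecko, the mantis | the far shore: the snake, the toad]
4. Ferryman goes back to the near shore with the snake.  [the near shore: the beetle, the cricket, the gecko, the mantis, the snake | the far shore: the toad]
5. Ferryman goes to the far shore with the beetle.  [the near shore: the cricket, the gecko, the mantis, the snake | the far shore: the beetle, the toad]
6. Ferryman goes back to the near shore alone.  [the near shore: the cricket, the gecko, the mantis, the snake | the far shore: the beetle, the toad]
7. Ferryman goes to the far shore with the cricket.  [the near shore: the gecko, the mantis, the snake | the far shore: the beetle, the cricket, the toad]
8. Ferryman goes back to the near shore alone.  [the near shore: the gecko, the mantis, the snake | the far shore: the beetle, the cricket, the toad]
9. Ferryman goes to the far shore with the mantis.  [the near shore: the gecko, the snake | the far shore: the beetle, the cricket, the mantis, the toad]
10. Ferryman goes back to the near shore alone.  [the near shore: the gecko, the snake | the far shore: the beetle, the cricket, the mantis, the toad]
11. Ferryman goes to the far shore with the gecko.  [the near shore: the snake | the far shore: the beetle, the cricket, the gecko, the mantis, the toad]
12. Ferryman goes back to the near shore alone.  [the near shore: the snake | the far shore: the beetle, the cricket, the gecko, the mantis, the toad]
13. Ferryman goes to the far shore with the snake.  [the near shore: — | the far shore: the beetle, the cricket, the gecko, the mantis, the snake, the toad]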